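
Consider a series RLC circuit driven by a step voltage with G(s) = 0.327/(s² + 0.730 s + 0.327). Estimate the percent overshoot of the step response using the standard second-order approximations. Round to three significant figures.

%OS ≈ 7.39%

Comparing the denominator to s² + 2ζω_n s + ω_n²: ω_n = √0.327 = 0.572 rad/s, and 2ζω_n = 0.730 so ζ = 0.730/(2·0.572) = 0.638.
%OS = 100·exp(−πζ/√(1−ζ²)) = 7.39%.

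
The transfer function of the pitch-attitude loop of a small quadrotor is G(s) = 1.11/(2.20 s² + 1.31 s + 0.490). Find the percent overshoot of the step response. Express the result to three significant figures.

%OS ≈ 7.77%

Dividing through by 2.20: denominator becomes s² + 0.5955 s + 0.2227.
So ω_n = √0.2227 = 0.472 rad/s and ζ = 0.5955/(2·0.472) = 0.631.
%OS = 100·exp(−πζ/√(1−ζ²)) = 7.77%.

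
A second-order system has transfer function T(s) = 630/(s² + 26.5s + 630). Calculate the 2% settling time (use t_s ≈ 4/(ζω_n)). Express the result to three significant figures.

ω_n = √630 = 25.1 rad/s; ζ = 26.5/(2·25.1) = 0.528.
t_s ≈ 4/(ζω_n) = 4/(0.528·25.1) = 0.302 s.

t_s ≈ 0.302 s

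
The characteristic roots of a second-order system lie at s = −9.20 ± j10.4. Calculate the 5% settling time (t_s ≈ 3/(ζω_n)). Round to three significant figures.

t_s ≈ 0.326 s

For poles at −σ ± jω_d, ζω_n = σ = 9.20, so t_s ≈ 3/σ = 0.326 s.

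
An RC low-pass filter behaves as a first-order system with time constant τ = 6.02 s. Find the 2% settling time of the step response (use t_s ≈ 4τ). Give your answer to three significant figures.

t_s ≈ 24.1 s

t_s ≈ 4τ = 24.1 s.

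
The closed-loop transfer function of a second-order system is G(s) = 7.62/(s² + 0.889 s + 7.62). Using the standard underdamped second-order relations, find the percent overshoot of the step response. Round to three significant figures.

%OS ≈ 59.9%

Comparing the denominator to s² + 2ζω_n s + ω_n²: ω_n = √7.62 = 2.76 rad/s, and 2ζω_n = 0.889 so ζ = 0.889/(2·2.76) = 0.161.
%OS = 100·exp(−πζ/√(1−ζ²)) = 59.9%.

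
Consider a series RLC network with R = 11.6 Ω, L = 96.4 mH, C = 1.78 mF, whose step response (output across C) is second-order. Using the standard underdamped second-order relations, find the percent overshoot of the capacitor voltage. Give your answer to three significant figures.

For a series RLC circuit (capacitor voltage as output), ω_n = 1/√(LC) = 1/√(96.4 mH · 1.78 mF) = 76.3 rad/s.
ζ = (R/2)·√(C/L) = (11.6/2)·√(1.78 mF/96.4 mH) = 0.788.
Overshoot: exp(−π·0.788/√(1−0.788²)) = 0.0179, i.e. 1.79%.

%OS ≈ 1.79%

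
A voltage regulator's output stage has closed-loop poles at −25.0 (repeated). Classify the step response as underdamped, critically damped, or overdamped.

critically damped

Since there is a repeated negative-real pole, the response is critically damped.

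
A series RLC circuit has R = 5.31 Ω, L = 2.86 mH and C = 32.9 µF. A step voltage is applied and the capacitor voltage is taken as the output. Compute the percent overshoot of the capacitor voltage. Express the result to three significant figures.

For a series RLC circuit (capacitor voltage as output), ω_n = 1/√(LC) = 1/√(2.86 mH · 32.9 µF) = 3260 rad/s.
ζ = (R/2)·√(C/L) = (5.31/2)·√(32.9 µF/2.86 mH) = 0.285.
%OS = 100·exp(−πζ/√(1−ζ²)) = 39.3%.

%OS ≈ 39.3%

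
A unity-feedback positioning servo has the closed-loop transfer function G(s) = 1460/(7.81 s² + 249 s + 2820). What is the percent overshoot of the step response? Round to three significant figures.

Dividing through by 7.81: denominator becomes s² + 31.88 s + 361.1.
So ω_n = √361.1 = 19.0 rad/s and ζ = 31.88/(2·19.0) = 0.839.
%OS = 100·exp(−πζ/√(1−ζ²)) = 0.789%.

%OS ≈ 0.789%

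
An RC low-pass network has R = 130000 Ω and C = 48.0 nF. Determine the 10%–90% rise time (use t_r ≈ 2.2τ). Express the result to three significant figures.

τ = RC = 130000 × 48.0 nF = 0.00624 s.
t_r ≈ 2.2τ = 0.0137 s.

t_r ≈ 0.0137 s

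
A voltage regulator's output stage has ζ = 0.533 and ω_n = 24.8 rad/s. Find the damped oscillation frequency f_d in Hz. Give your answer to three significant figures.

f_d ≈ 3.34 Hz

ω_d = ω_n√(1−ζ²) = 24.8·√0.716 = 21.0 rad/s.
f_d = ω_d/(2π) = 3.34 Hz.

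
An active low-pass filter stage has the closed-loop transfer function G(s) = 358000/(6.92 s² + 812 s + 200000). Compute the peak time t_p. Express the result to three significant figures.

t_p ≈ 0.0197 s

Dividing through by 6.92: denominator becomes s² + 117.3 s + 28900.
So ω_n = √28900 = 170 rad/s and ζ = 117.3/(2·170) = 0.345.
ω_d = 170·√(1 − 0.345²) = 160 rad/s. t_p = π/ω_d = 0.0197 s.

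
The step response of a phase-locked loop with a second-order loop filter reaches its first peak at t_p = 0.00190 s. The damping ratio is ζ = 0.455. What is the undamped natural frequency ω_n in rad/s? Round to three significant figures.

ω_n ≈ 1860 rad/s

Peak time t_p = π/ω_d, so ω_d = π/t_p = π/0.00190 = 1650 rad/s.
ω_n = ω_d/√(1−ζ²) = 1650/√0.793 = 1860 rad/s.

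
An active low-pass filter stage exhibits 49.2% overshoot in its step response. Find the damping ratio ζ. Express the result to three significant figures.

From %OS = 100·exp(−πζ/√(1−ζ²)), invert to get ζ = −ln(OS)/√(π² + ln²(OS)) with OS = 0.492.
−ln 0.492 = 0.7093, so ζ = 0.7093/√(π² + 0.5031) = 0.220.

ζ ≈ 0.220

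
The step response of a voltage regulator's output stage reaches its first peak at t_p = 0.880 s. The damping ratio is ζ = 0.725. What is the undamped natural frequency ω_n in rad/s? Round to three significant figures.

Peak time t_p = π/ω_d, so ω_d = π/t_p = π/0.880 = 3.57 rad/s.
ω_n = ω_d/√(1−ζ²) = 3.57/√0.474 = 5.18 rad/s.

ω_n ≈ 5.18 rad/s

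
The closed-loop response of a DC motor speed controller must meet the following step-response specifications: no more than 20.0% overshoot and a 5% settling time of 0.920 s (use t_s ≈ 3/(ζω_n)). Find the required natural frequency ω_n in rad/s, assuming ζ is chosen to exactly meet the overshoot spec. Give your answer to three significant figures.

ω_n ≈ 7.15 rad/s

From %OS = 100·exp(−πζ/√(1−ζ²)), invert to get ζ = −ln(OS)/√(π² + ln²(OS)) with OS = 0.200.
−ln 0.200 = 1.609, so ζ = 1.609/√(π² + 2.590) = 0.456.
From t_s ≈ 3/(ζω_n): ω_n = 3/(ζ·t_s) = 3/(0.456·0.920) = 7.15 rad/s.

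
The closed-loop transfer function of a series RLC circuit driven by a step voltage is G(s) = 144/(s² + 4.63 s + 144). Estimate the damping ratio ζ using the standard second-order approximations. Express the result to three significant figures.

Matching coefficients with s² + 2ζω_n s + ω_n² gives ω_n² = 144 ⇒ ω_n = 12.0 rad/s, and ζ = 4.63/(2ω_n) = 0.193.

ζ ≈ 0.193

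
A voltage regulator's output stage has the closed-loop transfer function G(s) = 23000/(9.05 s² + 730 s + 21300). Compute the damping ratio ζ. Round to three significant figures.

Dividing through by 9.05: denominator becomes s² + 80.66 s + 2354.
So ω_n = √2354 = 48.5 rad/s and ζ = 80.66/(2·48.5) = 0.831.

ζ ≈ 0.831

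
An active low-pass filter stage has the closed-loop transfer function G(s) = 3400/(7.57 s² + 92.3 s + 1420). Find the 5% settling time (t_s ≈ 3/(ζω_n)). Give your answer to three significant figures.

Dividing through by 7.57: denominator becomes s² + 12.19 s + 187.6.
So ω_n = √187.6 = 13.7 rad/s and ζ = 12.19/(2·13.7) = 0.445.
t_s ≈ 3/(ζω_n) = 0.492 s.

t_s ≈ 0.492 s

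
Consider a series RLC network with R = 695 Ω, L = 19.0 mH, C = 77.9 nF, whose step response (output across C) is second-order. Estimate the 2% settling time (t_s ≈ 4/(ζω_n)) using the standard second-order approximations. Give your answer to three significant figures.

t_s ≈ 0.000219 s

For a series RLC circuit (capacitor voltage as output), ω_n = 1/√(LC) = 1/√(19.0 mH · 77.9 nF) = 26000 rad/s.
ζ = (R/2)·√(C/L) = (695/2)·√(77.9 nF/19.0 mH) = 0.704.
t_s ≈ 4/(ζω_n) = 0.000219 s.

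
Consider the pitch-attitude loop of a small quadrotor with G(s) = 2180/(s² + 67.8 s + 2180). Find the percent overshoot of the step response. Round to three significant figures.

Matching coefficients with s² + 2ζω_n s + ω_n² gives ω_n² = 2180 ⇒ ω_n = 46.7 rad/s, and ζ = 67.8/(2ω_n) = 0.726.
%OS = 100 e^{−πζ/√(1−ζ²)} with ζ = 0.726 gives 3.63%.

%OS ≈ 3.63%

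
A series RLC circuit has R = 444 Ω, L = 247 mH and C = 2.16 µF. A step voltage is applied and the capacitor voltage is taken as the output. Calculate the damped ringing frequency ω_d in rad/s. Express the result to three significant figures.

For a series RLC circuit (capacitor voltage as output), ω_n = 1/√(LC) = 1/√(247 mH · 2.16 µF) = 1370 rad/s.
ζ = (R/2)·√(C/L) = (444/2)·√(2.16 µF/247 mH) = 0.656.
ω_d = ω_n√(1−ζ²) = 1030 rad/s.

ω_d ≈ 1030 rad/s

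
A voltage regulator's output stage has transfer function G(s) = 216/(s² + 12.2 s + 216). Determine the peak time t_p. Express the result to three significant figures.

t_p ≈ 0.235 s

Comparing the denominator to s² + 2ζω_n s + ω_n²: ω_n = √216 = 14.7 rad/s, and 2ζω_n = 12.2 so ζ = 12.2/(2·14.7) = 0.415.
ω_d = ω_n√(1−ζ²) = 13.4 rad/s. Then t_p = π/ω_d = 0.235 s.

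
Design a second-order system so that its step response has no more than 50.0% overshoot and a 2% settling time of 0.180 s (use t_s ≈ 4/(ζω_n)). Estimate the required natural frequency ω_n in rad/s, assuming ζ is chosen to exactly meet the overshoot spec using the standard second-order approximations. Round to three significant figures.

ω_n ≈ 103 rad/s

From %OS = 100·exp(−πζ/√(1−ζ²)), invert to get ζ = −ln(OS)/√(π² + ln²(OS)) with OS = 0.500.
−ln 0.500 = 0.6931, so ζ = 0.6931/√(π² + 0.4805) = 0.215.
Then ω_n = 4/(ζ t_s) = 4/(0.215 × 0.180) = 103 rad/s.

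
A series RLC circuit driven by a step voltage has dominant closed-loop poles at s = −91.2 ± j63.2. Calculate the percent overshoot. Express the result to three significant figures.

|pole| = ω_n = √(91.2² + 63.2²) = 111 rad/s; ζ = cos θ = σ/ω_n = 0.822.
%OS = 100 e^{−πζ/√(1−ζ²)} with ζ = 0.822 gives 1.07%.

%OS ≈ 1.07%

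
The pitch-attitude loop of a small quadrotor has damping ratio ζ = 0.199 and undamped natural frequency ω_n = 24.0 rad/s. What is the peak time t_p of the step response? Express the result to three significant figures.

t_p ≈ 0.134 s

The damped frequency is ω_d = ω_n√(1−ζ²) = 24.0·√(1−0.0396) = 23.5 rad/s.
Peak time t_p = π/ω_d = π/23.5 = 0.134 s.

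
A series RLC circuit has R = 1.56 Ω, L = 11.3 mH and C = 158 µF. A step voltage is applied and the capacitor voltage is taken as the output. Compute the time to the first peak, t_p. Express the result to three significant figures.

t_p ≈ 0.00422 s

For a series RLC circuit (capacitor voltage as output), ω_n = 1/√(LC) = 1/√(11.3 mH · 158 µF) = 748 rad/s.
ζ = (R/2)·√(C/L) = (1.56/2)·√(158 µF/11.3 mH) = 0.0922.
ω_d = 748·√(1 − 0.0922²) = 745 rad/s. t_p = π/ω_d = 0.00422 s.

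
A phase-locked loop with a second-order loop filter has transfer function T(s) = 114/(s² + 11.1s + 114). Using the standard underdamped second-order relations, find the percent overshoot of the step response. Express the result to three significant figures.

Matching coefficients with s² + 2ζω_n s + ω_n² gives ω_n² = 114 ⇒ ω_n = 10.7 rad/s, and ζ = 11.1/(2ω_n) = 0.520.
Overshoot: exp(−π·0.520/√(1−0.520²)) = 0.148, i.e. 14.8%.

%OS ≈ 14.8%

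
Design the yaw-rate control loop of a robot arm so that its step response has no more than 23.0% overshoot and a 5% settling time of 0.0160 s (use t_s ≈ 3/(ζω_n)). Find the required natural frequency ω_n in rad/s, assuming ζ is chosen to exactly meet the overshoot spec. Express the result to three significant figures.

ω_n ≈ 442 rad/s

ζ = −ln(OS)/√(π² + (ln OS)²). With OS = 0.230, ln OS = −1.470 and ζ = 1.470/3.468 = 0.424.
Then ω_n = 3/(ζ t_s) = 3/(0.424 × 0.0160) = 442 rad/s.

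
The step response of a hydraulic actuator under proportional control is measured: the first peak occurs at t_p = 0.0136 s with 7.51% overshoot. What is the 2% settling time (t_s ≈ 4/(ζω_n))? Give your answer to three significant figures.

t_s ≈ 0.0210 s

From the overshoot, ζ = −ln(OS)/√(π²+ln²(OS)) = 0.636.
t_p = π/ω_d ⇒ ω_d = 231 rad/s; then ω_n = ω_d/√(1−ζ²) = 299 rad/s.
t_s ≈ 4/(ζω_n) = 4/(0.636·299) = 0.0210 s.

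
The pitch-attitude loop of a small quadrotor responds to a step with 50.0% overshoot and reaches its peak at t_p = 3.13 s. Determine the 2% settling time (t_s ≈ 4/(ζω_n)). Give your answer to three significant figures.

ζ from %OS: ζ = |ln 0.500|/√(π²+ln²0.500) = 0.215.
From t_p = π/ω_d, ω_d = π/3.13 = 1.00 rad/s, so ω_n = ω_d/√(1−ζ²) = 1.03 rad/s.
t_s ≈ 4/(ζω_n) = 4/(0.215·1.03) = 18.1 s.

t_s ≈ 18.1 s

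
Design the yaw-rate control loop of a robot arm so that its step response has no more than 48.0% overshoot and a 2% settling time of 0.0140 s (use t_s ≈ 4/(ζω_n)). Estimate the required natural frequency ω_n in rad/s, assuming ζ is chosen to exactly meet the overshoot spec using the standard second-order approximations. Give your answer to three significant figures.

ω_n ≈ 1260 rad/s

Inverting the overshoot relation: ζ = |ln 0.480|/√(π² + ln²0.480) = 0.228.
From t_s ≈ 4/(ζω_n): ω_n = 4/(ζ·t_s) = 4/(0.228·0.0140) = 1260 rad/s.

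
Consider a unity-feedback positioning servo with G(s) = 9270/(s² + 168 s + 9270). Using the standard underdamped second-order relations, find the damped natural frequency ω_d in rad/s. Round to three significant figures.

Comparing the denominator to s² + 2ζω_n s + ω_n²: ω_n = √9270 = 96.3 rad/s, and 2ζω_n = 168 so ζ = 168/(2·96.3) = 0.872.
ω_d = ω_n√(1−ζ²) = 47.1 rad/s.

ω_d ≈ 47.1 rad/s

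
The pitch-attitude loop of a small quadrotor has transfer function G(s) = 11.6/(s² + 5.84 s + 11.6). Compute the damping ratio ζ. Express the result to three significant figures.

ζ ≈ 0.857

ω_n = √11.6 = 3.41 rad/s; ζ = 5.84/(2·3.41) = 0.857.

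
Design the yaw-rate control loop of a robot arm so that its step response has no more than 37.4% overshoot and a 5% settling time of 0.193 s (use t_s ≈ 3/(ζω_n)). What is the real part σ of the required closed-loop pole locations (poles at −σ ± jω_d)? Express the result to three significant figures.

The settling-time spec alone fixes σ = ζω_n = 3/t_s = 3/0.193 = 15.5.
(Overshoot then fixes ζ = 0.299 and hence ω_d = σ·√(1−ζ²)/ζ = 49.7 rad/s.)

σ ≈ 15.5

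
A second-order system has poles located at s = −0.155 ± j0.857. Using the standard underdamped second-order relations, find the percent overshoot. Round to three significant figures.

The poles are at −σ ± jω_d with σ = 0.155 and ω_d = 0.857, so ω_n = √(σ²+ω_d²) = 0.871 rad/s and ζ = σ/ω_n = 0.178.
Overshoot: exp(−π·0.178/√(1−0.178²)) = 0.567, i.e. 56.7%.

%OS ≈ 56.7%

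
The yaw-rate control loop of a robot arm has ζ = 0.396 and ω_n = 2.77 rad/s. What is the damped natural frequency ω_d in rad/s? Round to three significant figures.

ω_d ≈ 2.54 rad/s

ω_d = ω_n√(1−ζ²) = 2.77·√0.843 = 2.54 rad/s.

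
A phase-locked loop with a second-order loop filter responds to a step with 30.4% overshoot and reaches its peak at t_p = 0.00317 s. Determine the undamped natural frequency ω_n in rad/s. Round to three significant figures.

ω_n ≈ 1060 rad/s

From the overshoot, ζ = −ln(OS)/√(π²+ln²(OS)) = 0.354.
From t_p = π/ω_d, ω_d = π/0.00317 = 991 rad/s, so ω_n = ω_d/√(1−ζ²) = 1060 rad/s.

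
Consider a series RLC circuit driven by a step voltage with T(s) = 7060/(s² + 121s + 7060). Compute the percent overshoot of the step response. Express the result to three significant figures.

%OS ≈ 3.84%

Matching coefficients with s² + 2ζω_n s + ω_n² gives ω_n² = 7060 ⇒ ω_n = 84.0 rad/s, and ζ = 121/(2ω_n) = 0.720.
%OS = 100·exp(−πζ/√(1−ζ²)) = 3.84%.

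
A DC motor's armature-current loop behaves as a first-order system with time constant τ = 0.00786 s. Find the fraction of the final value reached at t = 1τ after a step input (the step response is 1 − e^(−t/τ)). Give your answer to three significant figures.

y/y_∞ ≈ 0.632

y(t)/y_∞ = 1 − e^(−t/τ) = 1 − e^(−1) = 1 − e^(−1.00) = 0.632.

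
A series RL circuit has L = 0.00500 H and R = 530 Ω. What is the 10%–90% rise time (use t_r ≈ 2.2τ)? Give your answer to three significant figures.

t_r ≈ 0.0000208 s

τ = L/R = 0.00500/530 = 0.00000943 s.
t_r ≈ 2.2τ = 0.0000208 s.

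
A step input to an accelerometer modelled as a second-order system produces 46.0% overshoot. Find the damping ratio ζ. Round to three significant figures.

ζ = −ln(OS)/√(π² + (ln OS)²). With OS = 0.460, ln OS = −0.7765 and ζ = 0.7765/3.236 = 0.240.

ζ ≈ 0.240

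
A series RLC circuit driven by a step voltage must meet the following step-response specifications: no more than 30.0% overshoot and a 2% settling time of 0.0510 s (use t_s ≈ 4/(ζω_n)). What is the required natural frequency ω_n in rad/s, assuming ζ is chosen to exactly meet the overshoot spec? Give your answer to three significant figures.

Inverting the overshoot relation: ζ = |ln 0.300|/√(π² + ln²0.300) = 0.358.
Then ω_n = 4/(ζ t_s) = 4/(0.358 × 0.0510) = 219 rad/s.

ω_n ≈ 219 rad/s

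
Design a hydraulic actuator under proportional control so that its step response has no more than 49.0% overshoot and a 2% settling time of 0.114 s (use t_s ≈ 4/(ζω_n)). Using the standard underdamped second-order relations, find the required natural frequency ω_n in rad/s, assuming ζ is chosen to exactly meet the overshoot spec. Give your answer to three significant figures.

ω_n ≈ 158 rad/s

From %OS = 100·exp(−πζ/√(1−ζ²)), invert to get ζ = −ln(OS)/√(π² + ln²(OS)) with OS = 0.490.
−ln 0.490 = 0.7133, so ζ = 0.7133/√(π² + 0.5089) = 0.221.
From t_s ≈ 4/(ζω_n): ω_n = 4/(ζ·t_s) = 4/(0.221·0.114) = 158 rad/s.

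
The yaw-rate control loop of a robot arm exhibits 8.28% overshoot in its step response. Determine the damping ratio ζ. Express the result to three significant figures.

ζ = −ln(OS)/√(π² + (ln OS)²). With OS = 0.0828, ln OS = −2.491 and ζ = 2.491/4.010 = 0.621.

ζ ≈ 0.621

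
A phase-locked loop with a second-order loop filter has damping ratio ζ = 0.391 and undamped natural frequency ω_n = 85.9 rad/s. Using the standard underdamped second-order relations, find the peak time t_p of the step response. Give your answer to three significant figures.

t_p ≈ 0.0397 s

The damped frequency is ω_d = ω_n√(1−ζ²) = 85.9·√(1−0.153) = 79.1 rad/s.
Peak time t_p = π/ω_d = π/79.1 = 0.0397 s.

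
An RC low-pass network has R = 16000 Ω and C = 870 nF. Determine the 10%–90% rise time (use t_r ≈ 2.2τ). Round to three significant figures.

t_r ≈ 0.0306 s

τ = RC = 16000 × 870 nF = 0.0139 s.
t_r ≈ 2.2τ = 0.0306 s.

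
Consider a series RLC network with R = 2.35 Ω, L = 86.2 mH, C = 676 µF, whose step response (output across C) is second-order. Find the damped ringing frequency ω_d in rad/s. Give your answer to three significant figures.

ω_d ≈ 130 rad/s

For a series RLC circuit (capacitor voltage as output), ω_n = 1/√(LC) = 1/√(86.2 mH · 676 µF) = 131 rad/s.
ζ = (R/2)·√(C/L) = (2.35/2)·√(676 µF/86.2 mH) = 0.104.
ω_d = ω_n√(1−ζ²) = 130 rad/s.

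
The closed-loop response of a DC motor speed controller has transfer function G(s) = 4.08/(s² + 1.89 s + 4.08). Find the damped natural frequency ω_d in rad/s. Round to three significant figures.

ω_d ≈ 1.79 rad/s

Comparing the denominator to s² + 2ζω_n s + ω_n²: ω_n = √4.08 = 2.02 rad/s, and 2ζω_n = 1.89 so ζ = 1.89/(2·2.02) = 0.468.
ω_d = 2.02·√(1 − 0.468²) = 1.79 rad/s.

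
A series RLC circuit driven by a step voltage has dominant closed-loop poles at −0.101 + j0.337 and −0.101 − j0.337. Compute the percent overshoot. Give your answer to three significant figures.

%OS ≈ 39.0%

The poles are at −σ ± jω_d with σ = 0.101 and ω_d = 0.337, so ω_n = √(σ²+ω_d²) = 0.352 rad/s and ζ = σ/ω_n = 0.287.
Overshoot: exp(−π·0.287/√(1−0.287²)) = 0.390, i.e. 39.0%.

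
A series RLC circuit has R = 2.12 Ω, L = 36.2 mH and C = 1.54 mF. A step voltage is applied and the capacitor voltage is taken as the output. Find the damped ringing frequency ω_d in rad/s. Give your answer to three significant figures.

ω_d ≈ 131 rad/s

For a series RLC circuit (capacitor voltage as output), ω_n = 1/√(LC) = 1/√(36.2 mH · 1.54 mF) = 134 rad/s.
ζ = (R/2)·√(C/L) = (2.12/2)·√(1.54 mF/36.2 mH) = 0.219.
ω_d = ω_n√(1−ζ²) = 131 rad/s.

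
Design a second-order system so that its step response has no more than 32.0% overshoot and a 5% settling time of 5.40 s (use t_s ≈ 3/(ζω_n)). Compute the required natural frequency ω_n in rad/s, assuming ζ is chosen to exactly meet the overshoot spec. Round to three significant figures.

ω_n ≈ 1.63 rad/s

Inverting the overshoot relation: ζ = |ln 0.320|/√(π² + ln²0.320) = 0.341.
From t_s ≈ 3/(ζω_n): ω_n = 3/(ζ·t_s) = 3/(0.341·5.40) = 1.63 rad/s.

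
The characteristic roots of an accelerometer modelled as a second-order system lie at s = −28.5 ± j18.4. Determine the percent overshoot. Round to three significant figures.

|pole| = ω_n = √(28.5² + 18.4²) = 33.9 rad/s; ζ = cos θ = σ/ω_n = 0.840.
%OS = 100 e^{−πζ/√(1−ζ²)} with ζ = 0.840 gives 0.770%.

%OS ≈ 0.770%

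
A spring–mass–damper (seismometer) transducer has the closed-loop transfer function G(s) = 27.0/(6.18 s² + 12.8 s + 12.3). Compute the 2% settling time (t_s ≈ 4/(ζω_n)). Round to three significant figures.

Dividing through by 6.18: denominator becomes s² + 2.071 s + 1.990.
So ω_n = √1.990 = 1.41 rad/s and ζ = 2.071/(2·1.41) = 0.734.
t_s ≈ 4/(ζω_n) = 3.86 s.

t_s ≈ 3.86 s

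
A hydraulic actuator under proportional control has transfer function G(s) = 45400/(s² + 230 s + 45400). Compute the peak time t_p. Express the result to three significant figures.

t_p ≈ 0.0175 s

ω_n = √45400 = 213 rad/s; ζ = 230/(2·213) = 0.540.
ω_d = ω_n√(1−ζ²) = 179 rad/s. Then t_p = π/ω_d = 0.0175 s.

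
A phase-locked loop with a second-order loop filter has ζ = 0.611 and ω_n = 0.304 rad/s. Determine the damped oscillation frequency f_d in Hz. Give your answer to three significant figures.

ω_d = ω_n√(1−ζ²) = 0.304·√0.627 = 0.241 rad/s.
f_d = ω_d/(2π) = 0.0383 Hz.

f_d ≈ 0.0383 Hz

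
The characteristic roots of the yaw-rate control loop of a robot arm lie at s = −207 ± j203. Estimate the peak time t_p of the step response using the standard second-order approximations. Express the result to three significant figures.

t_p = π/ω_d with ω_d = 203 (the imaginary part), so t_p = 0.0155 s.

t_p ≈ 0.0155 s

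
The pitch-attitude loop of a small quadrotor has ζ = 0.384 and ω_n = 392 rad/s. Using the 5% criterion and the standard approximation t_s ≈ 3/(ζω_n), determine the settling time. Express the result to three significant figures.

t_s ≈ 3/(ζω_n) = 3/(0.384 × 392) = 0.0199 s.

t_s ≈ 0.0199 s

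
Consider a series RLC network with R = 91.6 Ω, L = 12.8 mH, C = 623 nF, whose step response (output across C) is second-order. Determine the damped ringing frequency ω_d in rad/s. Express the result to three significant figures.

ω_d ≈ 10600 rad/s

For a series RLC circuit (capacitor voltage as output), ω_n = 1/√(LC) = 1/√(12.8 mH · 623 nF) = 11200 rad/s.
ζ = (R/2)·√(C/L) = (91.6/2)·√(623 nF/12.8 mH) = 0.320.
ω_d = ω_n√(1−ζ²) = 10600 rad/s.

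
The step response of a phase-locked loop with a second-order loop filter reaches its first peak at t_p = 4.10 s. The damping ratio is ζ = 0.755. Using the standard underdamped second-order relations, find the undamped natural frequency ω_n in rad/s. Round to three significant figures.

ω_n ≈ 1.17 rad/s

Peak time t_p = π/ω_d, so ω_d = π/t_p = π/4.10 = 0.766 rad/s.
ω_n = ω_d/√(1−ζ²) = 0.766/√0.430 = 1.17 rad/s.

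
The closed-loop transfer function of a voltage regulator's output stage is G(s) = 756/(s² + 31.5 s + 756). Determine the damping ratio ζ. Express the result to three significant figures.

ζ ≈ 0.573

Matching coefficients with s² + 2ζω_n s + ω_n² gives ω_n² = 756 ⇒ ω_n = 27.5 rad/s, and ζ = 31.5/(2ω_n) = 0.573.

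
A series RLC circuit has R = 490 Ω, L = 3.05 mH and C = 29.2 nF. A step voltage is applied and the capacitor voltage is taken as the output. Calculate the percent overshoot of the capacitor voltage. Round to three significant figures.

For a series RLC circuit (capacitor voltage as output), ω_n = 1/√(LC) = 1/√(3.05 mH · 29.2 nF) = 106000 rad/s.
ζ = (R/2)·√(C/L) = (490/2)·√(29.2 nF/3.05 mH) = 0.758.
%OS = 100 e^{−πζ/√(1−ζ²)} with ζ = 0.758 gives 2.59%.

%OS ≈ 2.59%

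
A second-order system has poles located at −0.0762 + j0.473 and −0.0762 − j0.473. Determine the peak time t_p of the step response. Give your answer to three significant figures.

t_p ≈ 6.64 s

t_p = π/ω_d with ω_d = 0.473 (the imaginary part), so t_p = 6.64 s.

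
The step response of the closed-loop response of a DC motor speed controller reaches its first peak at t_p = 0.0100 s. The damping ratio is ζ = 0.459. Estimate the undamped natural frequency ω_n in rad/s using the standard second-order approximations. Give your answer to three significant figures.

Peak time t_p = π/ω_d, so ω_d = π/t_p = π/0.0100 = 314 rad/s.
ω_n = ω_d/√(1−ζ²) = 314/√0.789 = 354 rad/s.

ω_n ≈ 354 rad/s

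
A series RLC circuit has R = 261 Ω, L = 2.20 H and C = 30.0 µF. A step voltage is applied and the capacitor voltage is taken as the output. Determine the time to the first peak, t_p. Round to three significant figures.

For a series RLC circuit (capacitor voltage as output), ω_n = 1/√(LC) = 1/√(2.20 H · 30.0 µF) = 123 rad/s.
ζ = (R/2)·√(C/L) = (261/2)·√(30.0 µF/2.20 H) = 0.482.
ω_d = ω_n√(1−ζ²) = 108 rad/s. t_p = π/ω_d = 0.0291 s.

t_p ≈ 0.0291 s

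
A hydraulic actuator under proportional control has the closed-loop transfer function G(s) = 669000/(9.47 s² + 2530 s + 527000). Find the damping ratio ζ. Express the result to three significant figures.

ζ ≈ 0.566

Dividing through by 9.47: denominator becomes s² + 267.2 s + 55650.
So ω_n = √55650 = 236 rad/s and ζ = 267.2/(2·236) = 0.566.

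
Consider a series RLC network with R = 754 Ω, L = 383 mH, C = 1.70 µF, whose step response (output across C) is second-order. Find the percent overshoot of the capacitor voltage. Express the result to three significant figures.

%OS ≈ 1.65%

For a series RLC circuit (capacitor voltage as output), ω_n = 1/√(LC) = 1/√(383 mH · 1.70 µF) = 1240 rad/s.
ζ = (R/2)·√(C/L) = (754/2)·√(1.70 µF/383 mH) = 0.794.
Overshoot: exp(−π·0.794/√(1−0.794²)) = 0.0165, i.e. 1.65%.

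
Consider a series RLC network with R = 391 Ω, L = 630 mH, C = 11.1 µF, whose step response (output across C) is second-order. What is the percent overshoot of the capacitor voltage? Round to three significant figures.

For a series RLC circuit (capacitor voltage as output), ω_n = 1/√(LC) = 1/√(630 mH · 11.1 µF) = 378 rad/s.
ζ = (R/2)·√(C/L) = (391/2)·√(11.1 µF/630 mH) = 0.821.
%OS = 100 e^{−πζ/√(1−ζ²)} with ζ = 0.821 gives 1.10%.

%OS ≈ 1.10%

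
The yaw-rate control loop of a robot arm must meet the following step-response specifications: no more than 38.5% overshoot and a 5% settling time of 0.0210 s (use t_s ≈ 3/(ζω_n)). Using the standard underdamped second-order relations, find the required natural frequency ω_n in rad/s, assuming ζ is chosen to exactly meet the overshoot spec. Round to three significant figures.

Inverting the overshoot relation: ζ = |ln 0.385|/√(π² + ln²0.385) = 0.291.
Then ω_n = 3/(ζ t_s) = 3/(0.291 × 0.0210) = 491 rad/s.

ω_n ≈ 491 rad/s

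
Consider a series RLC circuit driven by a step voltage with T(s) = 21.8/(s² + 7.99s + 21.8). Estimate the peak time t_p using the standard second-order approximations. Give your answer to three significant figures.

t_p ≈ 1.30 s

Comparing the denominator to s² + 2ζω_n s + ω_n²: ω_n = √21.8 = 4.67 rad/s, and 2ζω_n = 7.99 so ζ = 7.99/(2·4.67) = 0.856.
ω_d = 4.67·√(1 − 0.856²) = 2.42 rad/s. Then t_p = π/ω_d = 1.30 s.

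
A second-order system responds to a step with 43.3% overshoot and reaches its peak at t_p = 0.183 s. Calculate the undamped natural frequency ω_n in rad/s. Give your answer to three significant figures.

ζ from %OS: ζ = |ln 0.433|/√(π²+ln²0.433) = 0.257.
From t_p = π/ω_d, ω_d = π/0.183 = 17.2 rad/s, so ω_n = ω_d/√(1−ζ²) = 17.8 rad/s.

ω_n ≈ 17.8 rad/s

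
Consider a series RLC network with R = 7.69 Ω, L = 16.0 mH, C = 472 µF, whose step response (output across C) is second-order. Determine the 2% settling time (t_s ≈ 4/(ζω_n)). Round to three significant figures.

t_s ≈ 0.0166 s

For a series RLC circuit (capacitor voltage as output), ω_n = 1/√(LC) = 1/√(16.0 mH · 472 µF) = 364 rad/s.
ζ = (R/2)·√(C/L) = (7.69/2)·√(472 µF/16.0 mH) = 0.660.
t_s ≈ 4/(ζω_n) = 0.0166 s.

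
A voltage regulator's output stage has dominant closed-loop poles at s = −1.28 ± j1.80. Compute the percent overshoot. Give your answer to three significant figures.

%OS ≈ 10.7%

|pole| = ω_n = √(1.28² + 1.80²) = 2.21 rad/s; ζ = cos θ = σ/ω_n = 0.580.
%OS = 100·exp(−πζ/√(1−ζ²)) = 10.7%.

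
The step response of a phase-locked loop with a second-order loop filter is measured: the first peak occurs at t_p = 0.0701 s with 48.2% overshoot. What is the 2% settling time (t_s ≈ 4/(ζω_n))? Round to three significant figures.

The overshoot fixes ζ = −ln(OS)/√(π²+ln²(OS)) = 0.226.
From t_p = π/ω_d, ω_d = π/0.0701 = 44.8 rad/s, so ω_n = ω_d/√(1−ζ²) = 46.0 rad/s.
t_s ≈ 4/(ζω_n) = 4/(0.226·46.0) = 0.384 s.

t_s ≈ 0.384 s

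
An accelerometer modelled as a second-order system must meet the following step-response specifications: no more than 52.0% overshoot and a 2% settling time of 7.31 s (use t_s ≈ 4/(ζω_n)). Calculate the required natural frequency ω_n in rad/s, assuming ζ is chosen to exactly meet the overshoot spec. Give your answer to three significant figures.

From %OS = 100·exp(−πζ/√(1−ζ²)), invert to get ζ = −ln(OS)/√(π² + ln²(OS)) with OS = 0.520.
−ln 0.520 = 0.6539, so ζ = 0.6539/√(π² + 0.4276) = 0.204.
From t_s ≈ 4/(ζω_n): ω_n = 4/(ζ·t_s) = 4/(0.204·7.31) = 2.69 rad/s.

ω_n ≈ 2.69 rad/s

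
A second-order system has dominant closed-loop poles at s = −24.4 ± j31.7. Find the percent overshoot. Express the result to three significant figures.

With σ = 24.4, ω_d = 31.7: ω_n = √(σ²+ω_d²) = 40.0 rad/s, ζ = σ/ω_n = 0.610.
%OS = 100·exp(−πζ/√(1−ζ²)) = 8.91%.

%OS ≈ 8.91%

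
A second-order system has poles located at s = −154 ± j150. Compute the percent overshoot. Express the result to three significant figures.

%OS ≈ 3.97%

With σ = 154, ω_d = 150: ω_n = √(σ²+ω_d²) = 215 rad/s, ζ = σ/ω_n = 0.716.
%OS = 100·exp(−πζ/√(1−ζ²)) = 3.97%.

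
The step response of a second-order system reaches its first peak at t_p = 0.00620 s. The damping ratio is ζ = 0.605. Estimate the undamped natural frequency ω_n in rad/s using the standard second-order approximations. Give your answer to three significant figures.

ω_n ≈ 636 rad/s

Peak time t_p = π/ω_d, so ω_d = π/t_p = π/0.00620 = 507 rad/s.
ω_n = ω_d/√(1−ζ²) = 507/√0.634 = 636 rad/s.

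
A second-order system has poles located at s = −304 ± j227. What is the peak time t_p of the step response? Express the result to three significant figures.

t_p ≈ 0.0138 s

t_p = π/ω_d with ω_d = 227 (the imaginary part), so t_p = 0.0138 s.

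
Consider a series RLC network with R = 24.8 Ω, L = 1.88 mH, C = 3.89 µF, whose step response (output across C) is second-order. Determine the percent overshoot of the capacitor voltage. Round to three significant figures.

%OS ≈ 11.7%

For a series RLC circuit (capacitor voltage as output), ω_n = 1/√(LC) = 1/√(1.88 mH · 3.89 µF) = 11700 rad/s.
ζ = (R/2)·√(C/L) = (24.8/2)·√(3.89 µF/1.88 mH) = 0.564.
%OS = 100 e^{−πζ/√(1−ζ²)} with ζ = 0.564 gives 11.7%.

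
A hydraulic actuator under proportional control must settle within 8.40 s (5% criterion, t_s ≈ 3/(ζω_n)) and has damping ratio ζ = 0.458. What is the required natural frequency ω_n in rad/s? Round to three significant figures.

ω_n ≈ 0.780 rad/s

Rearranging t_s ≈ 3/(ζω_n) gives ω_n = 3/(ζ·t_s) = 3/(0.458 × 8.40) = 0.780 rad/s.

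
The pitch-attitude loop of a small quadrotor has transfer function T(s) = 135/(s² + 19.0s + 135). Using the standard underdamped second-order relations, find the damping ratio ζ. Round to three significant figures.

Comparing the denominator to s² + 2ζω_n s + ω_n²: ω_n = √135 = 11.6 rad/s, and 2ζω_n = 19.0 so ζ = 19.0/(2·11.6) = 0.818.

ζ ≈ 0.818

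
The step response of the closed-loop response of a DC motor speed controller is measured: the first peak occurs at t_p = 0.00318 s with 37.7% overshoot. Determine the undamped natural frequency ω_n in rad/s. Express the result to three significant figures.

From the overshoot, ζ = −ln(OS)/√(π²+ln²(OS)) = 0.297.
From t_p = π/ω_d, ω_d = π/0.00318 = 988 rad/s, so ω_n = ω_d/√(1−ζ²) = 1030 rad/s.

ω_n ≈ 1030 rad/s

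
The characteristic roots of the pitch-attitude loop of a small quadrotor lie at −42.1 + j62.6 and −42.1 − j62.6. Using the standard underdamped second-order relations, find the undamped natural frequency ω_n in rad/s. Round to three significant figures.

ω_n ≈ 75.4 rad/s

The poles are at −σ ± jω_d with σ = 42.1 and ω_d = 62.6, so ω_n = √(σ²+ω_d²) = 75.4 rad/s and ζ = σ/ω_n = 0.558.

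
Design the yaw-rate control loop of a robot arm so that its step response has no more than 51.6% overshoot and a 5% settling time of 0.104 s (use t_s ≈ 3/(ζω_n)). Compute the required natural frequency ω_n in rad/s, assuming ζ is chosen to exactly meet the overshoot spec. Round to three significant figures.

ζ = −ln(OS)/√(π² + (ln OS)²). With OS = 0.516, ln OS = −0.6616 and ζ = 0.6616/3.211 = 0.206.
From t_s ≈ 3/(ζω_n): ω_n = 3/(ζ·t_s) = 3/(0.206·0.104) = 140 rad/s.

ω_n ≈ 140 rad/s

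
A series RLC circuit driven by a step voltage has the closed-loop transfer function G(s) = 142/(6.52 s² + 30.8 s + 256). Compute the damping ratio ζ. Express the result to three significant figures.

Dividing through by 6.52: denominator becomes s² + 4.724 s + 39.26.
So ω_n = √39.26 = 6.27 rad/s and ζ = 4.724/(2·6.27) = 0.377.

ζ ≈ 0.377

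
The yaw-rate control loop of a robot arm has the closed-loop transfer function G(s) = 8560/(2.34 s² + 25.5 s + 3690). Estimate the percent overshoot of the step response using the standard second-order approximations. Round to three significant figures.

%OS ≈ 64.7%

Dividing through by 2.34: denominator becomes s² + 10.90 s + 1577.
So ω_n = √1577 = 39.7 rad/s and ζ = 10.90/(2·39.7) = 0.137.
Overshoot: exp(−π·0.137/√(1−0.137²)) = 0.647, i.e. 64.7%.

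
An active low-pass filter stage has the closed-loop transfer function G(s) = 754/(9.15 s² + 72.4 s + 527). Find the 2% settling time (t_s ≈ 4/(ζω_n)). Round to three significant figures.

t_s ≈ 1.01 s

Dividing through by 9.15: denominator becomes s² + 7.913 s + 57.60.
So ω_n = √57.60 = 7.59 rad/s and ζ = 7.913/(2·7.59) = 0.521.
t_s ≈ 4/(ζω_n) = 1.01 s.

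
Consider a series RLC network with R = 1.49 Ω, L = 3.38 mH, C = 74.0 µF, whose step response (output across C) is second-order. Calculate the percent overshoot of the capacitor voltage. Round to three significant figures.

%OS ≈ 70.6%

For a series RLC circuit (capacitor voltage as output), ω_n = 1/√(LC) = 1/√(3.38 mH · 74.0 µF) = 2000 rad/s.
ζ = (R/2)·√(C/L) = (1.49/2)·√(74.0 µF/3.38 mH) = 0.110.
Overshoot: exp(−π·0.110/√(1−0.110²)) = 0.706, i.e. 70.6%.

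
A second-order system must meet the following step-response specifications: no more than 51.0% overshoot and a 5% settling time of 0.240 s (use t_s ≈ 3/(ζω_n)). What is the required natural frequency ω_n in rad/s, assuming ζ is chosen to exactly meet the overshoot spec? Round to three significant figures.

From %OS = 100·exp(−πζ/√(1−ζ²)), invert to get ζ = −ln(OS)/√(π² + ln²(OS)) with OS = 0.510.
−ln 0.510 = 0.6733, so ζ = 0.6733/√(π² + 0.4534) = 0.210.
From t_s ≈ 3/(ζω_n): ω_n = 3/(ζ·t_s) = 3/(0.210·0.240) = 59.6 rad/s.

ω_n ≈ 59.6 rad/s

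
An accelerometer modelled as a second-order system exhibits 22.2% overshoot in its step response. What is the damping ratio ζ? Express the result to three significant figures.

ζ ≈ 0.432

ζ = −ln(OS)/√(π² + (ln OS)²). With OS = 0.222, ln OS = −1.505 and ζ = 1.505/3.484 = 0.432.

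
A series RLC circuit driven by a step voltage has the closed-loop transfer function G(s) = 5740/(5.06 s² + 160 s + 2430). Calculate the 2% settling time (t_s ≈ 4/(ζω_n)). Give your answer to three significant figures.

t_s ≈ 0.253 s

Dividing through by 5.06: denominator becomes s² + 31.62 s + 480.2.
So ω_n = √480.2 = 21.9 rad/s and ζ = 31.62/(2·21.9) = 0.721.
t_s ≈ 4/(ζω_n) = 0.253 s.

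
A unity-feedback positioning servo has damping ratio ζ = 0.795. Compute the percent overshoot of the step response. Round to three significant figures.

For an underdamped second-order system, %OS = 100·exp(−πζ/√(1−ζ²)).
πζ/√(1−ζ²) = π·0.795/√(1−0.632) = 4.117, so %OS = 100·e^(−4.117) = 1.63%.

%OS ≈ 1.63%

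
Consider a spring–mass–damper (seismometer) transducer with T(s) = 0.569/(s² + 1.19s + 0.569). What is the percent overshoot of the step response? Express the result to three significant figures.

ω_n = √0.569 = 0.754 rad/s; ζ = 1.19/(2·0.754) = 0.789.
%OS = 100·exp(−πζ/√(1−ζ²)) = 1.77%.

%OS ≈ 1.77%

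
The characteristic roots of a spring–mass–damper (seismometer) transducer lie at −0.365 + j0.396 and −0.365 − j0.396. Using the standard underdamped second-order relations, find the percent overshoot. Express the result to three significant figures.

The poles are at −σ ± jω_d with σ = 0.365 and ω_d = 0.396, so ω_n = √(σ²+ω_d²) = 0.539 rad/s and ζ = σ/ω_n = 0.678.
%OS = 100 e^{−πζ/√(1−ζ²)} with ζ = 0.678 gives 5.53%.

%OS ≈ 5.53%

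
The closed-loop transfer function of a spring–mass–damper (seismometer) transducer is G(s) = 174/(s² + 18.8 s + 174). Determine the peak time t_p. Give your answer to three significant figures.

Matching coefficients with s² + 2ζω_n s + ω_n² gives ω_n² = 174 ⇒ ω_n = 13.2 rad/s, and ζ = 18.8/(2ω_n) = 0.713.
ω_d = ω_n√(1−ζ²) = 9.25 rad/s. Then t_p = π/ω_d = 0.339 s.

t_p ≈ 0.339 s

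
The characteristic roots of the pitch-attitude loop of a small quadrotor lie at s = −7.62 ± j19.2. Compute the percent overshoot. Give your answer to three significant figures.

%OS ≈ 28.7%

The poles are at −σ ± jω_d with σ = 7.62 and ω_d = 19.2, so ω_n = √(σ²+ω_d²) = 20.7 rad/s and ζ = σ/ω_n = 0.369.
%OS = 100·exp(−πζ/√(1−ζ²)) = 28.7%.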